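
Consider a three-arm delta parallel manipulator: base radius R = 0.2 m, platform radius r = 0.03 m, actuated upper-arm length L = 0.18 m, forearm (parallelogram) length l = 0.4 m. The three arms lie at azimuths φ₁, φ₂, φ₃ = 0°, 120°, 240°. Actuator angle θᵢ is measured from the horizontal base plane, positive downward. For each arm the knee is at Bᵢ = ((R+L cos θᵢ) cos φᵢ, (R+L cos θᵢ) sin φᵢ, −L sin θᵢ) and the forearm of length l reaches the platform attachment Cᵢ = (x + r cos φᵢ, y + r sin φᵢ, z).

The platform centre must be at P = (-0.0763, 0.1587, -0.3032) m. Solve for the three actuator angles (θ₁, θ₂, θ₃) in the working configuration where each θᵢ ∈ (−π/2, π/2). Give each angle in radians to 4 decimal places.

φ1=0.0° → target in arm frame (-0.0763, 0.1587)
  e−x'=0.2463;  (l²−L²−(e−x')²−y'²−z²)/2L = -0.1394
  √(A²+B²)=0.3906;  θ1 = -0.8886+1.9357 ≈ 1.0471
arm 2 (φ=120.0°): x'=0.1756, y'=-0.0133
  A=-0.0056, B=-0.3032, C=(l²−L²−A²−y'²−z²)/(2L)=0.0985
  γ=atan2(-0.3032,-0.0056)=-1.5892;  ψ=arccos(0.3248)=1.2400;  θ2=γ+ψ≈-0.3493
rotate P by −φ3: (-0.0993, -0.1454, -0.3032)
  A=0.2693, B=-0.3032, C=(l²−L²−A²−y'²−z²)/(2L)=-0.1611
  γ=atan2(-0.3032,0.2693)=-0.8446;  ψ=arccos(-0.3973)=1.9793;  θ3=γ+ψ≈1.1348

θ₁ = 1.0471, θ₂ = -0.3493, θ₃ = 1.1348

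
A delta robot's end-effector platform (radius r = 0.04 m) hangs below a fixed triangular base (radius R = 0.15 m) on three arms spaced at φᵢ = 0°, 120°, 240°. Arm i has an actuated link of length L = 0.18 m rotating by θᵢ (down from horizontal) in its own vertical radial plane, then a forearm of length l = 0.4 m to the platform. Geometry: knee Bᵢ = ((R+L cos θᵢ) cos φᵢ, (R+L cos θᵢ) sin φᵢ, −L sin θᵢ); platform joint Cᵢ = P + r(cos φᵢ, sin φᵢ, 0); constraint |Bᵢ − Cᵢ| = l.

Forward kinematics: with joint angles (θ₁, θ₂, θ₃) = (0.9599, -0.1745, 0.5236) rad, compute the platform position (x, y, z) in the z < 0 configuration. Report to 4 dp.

(-0.1298, 0.0866, -0.3341)

O1 = (0.2132·cos0.0°, 0.2132·sin0.0°, -0.1474) = (0.2132, 0.0000, -0.1474)
φ2=120.0°: virtual centre (-0.1436, 0.2488, 0.0313), radius l
arm 3 at φ=240.0°: (R−r)+L cos θ3 = 0.2659;  O3 = (-0.1329, -0.2303, -0.0900)
|O₂|²−|O₁|² = 0.0163;  |O₃|²−|O₁|² = 0.0116
linear system: -0.7138x+0.4976y = 0.0163−0.3574z; -0.6924x+-0.4605y = 0.0116−0.1149z
Cramer: x(z) = -0.0197+0.3294z;  y(z) = 0.0045-0.2458z
into |P−O₁|² = l²: 1.1689z² + 0.1392z + -0.0840 = 0;  Δ = 0.4120;  z = -0.3341 or 0.2150 → z<0 root = -0.3341
x = -0.1298, y = 0.0866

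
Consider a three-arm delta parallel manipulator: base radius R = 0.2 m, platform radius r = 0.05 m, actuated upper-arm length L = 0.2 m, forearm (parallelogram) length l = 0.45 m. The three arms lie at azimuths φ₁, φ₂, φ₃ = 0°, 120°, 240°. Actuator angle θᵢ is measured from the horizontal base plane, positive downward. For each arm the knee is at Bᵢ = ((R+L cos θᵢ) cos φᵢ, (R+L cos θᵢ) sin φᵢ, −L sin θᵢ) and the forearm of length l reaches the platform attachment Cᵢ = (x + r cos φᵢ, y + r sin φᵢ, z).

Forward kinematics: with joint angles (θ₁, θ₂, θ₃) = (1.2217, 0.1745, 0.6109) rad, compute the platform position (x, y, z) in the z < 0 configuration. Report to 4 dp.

arm 1 at φ=0.0°: e+L cos θ1 = 0.2184;  S1 = (0.2184, 0.0000, -0.1879)
φ2=120.0°: virtual centre (-0.1735, 0.3005, -0.0347), radius l
S3 = (0.3138·cos240.0°, 0.3138·sin240.0°, -0.1147) = (-0.1569, -0.2718, -0.1147)
subtract pairs → two planes through P
[-0.7838 0.6010 0.3064]·P = 0.0386;  [-0.7506 -0.5436 0.1464]·P = 0.0286
Cramer: x(z) = -0.0435+0.2902z;  y(z) = 0.0074-0.1314z
into |P−S₁|² = l²: 1.1015z² + 0.2219z + -0.0985 = 0;  Δ = 0.4833;  z = -0.4163 or 0.2149 → z<0 root = -0.4163
x = -0.1643, y = 0.0621

(-0.1643, 0.0621, -0.4163)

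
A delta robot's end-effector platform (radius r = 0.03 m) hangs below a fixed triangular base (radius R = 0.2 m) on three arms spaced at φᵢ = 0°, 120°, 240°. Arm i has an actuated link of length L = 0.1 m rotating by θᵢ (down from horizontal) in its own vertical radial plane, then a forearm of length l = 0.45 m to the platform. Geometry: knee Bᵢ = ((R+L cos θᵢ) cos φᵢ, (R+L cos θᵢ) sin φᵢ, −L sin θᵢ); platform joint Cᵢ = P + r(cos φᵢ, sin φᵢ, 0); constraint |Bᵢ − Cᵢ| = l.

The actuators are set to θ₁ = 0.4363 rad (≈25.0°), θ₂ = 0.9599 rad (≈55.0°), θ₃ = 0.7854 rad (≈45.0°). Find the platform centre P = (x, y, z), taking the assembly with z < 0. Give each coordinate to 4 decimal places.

S1 = (0.2606·cos0.0°, 0.2606·sin0.0°, -0.0423) = (0.2606, 0.0000, -0.0423)
S2 = (0.2274·cos120.0°, 0.2274·sin120.0°, -0.0819) = (-0.1137, 0.1969, -0.0819)
arm 3 at φ=240.0°: e+L cos θ3 = 0.2407;  S3 = (-0.1204, -0.2085, -0.0707)
|S₂|²−|S₁|² = -0.0113;  |S₃|²−|S₁|² = -0.0068
plane₁₂: -0.7486x+0.3938y+-0.0793z = -0.0113
Cramer: x(z) = 0.0121-0.0906z;  y(z) = -0.0058+0.0291z
into |P−S₁|² = l²: 1.0091z² + 0.1292z + -0.1389 = 0;  Δ = 0.5773;  z = -0.4405 or 0.3125 → z<0 root = -0.4405
x = 0.0520, y = -0.0186

(0.0520, -0.0186, -0.4405)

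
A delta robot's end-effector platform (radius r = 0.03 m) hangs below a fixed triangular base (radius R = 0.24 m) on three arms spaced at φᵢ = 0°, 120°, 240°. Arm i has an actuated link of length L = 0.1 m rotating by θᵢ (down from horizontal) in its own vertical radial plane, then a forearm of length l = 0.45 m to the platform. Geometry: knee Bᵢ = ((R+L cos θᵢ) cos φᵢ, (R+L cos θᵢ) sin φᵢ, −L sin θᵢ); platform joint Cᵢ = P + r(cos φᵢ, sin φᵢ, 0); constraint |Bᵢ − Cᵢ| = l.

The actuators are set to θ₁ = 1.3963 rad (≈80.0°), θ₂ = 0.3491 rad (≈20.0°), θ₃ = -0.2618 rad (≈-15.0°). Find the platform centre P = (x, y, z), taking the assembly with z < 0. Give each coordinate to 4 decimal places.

(-0.1333, -0.0421, -0.3642)

centre 1 = (0.2274·cos0.0°, 0.2274·sin0.0°, -0.0985) = (0.2274, 0.0000, -0.0985)
centre 2 = (0.3040·cos120.0°, 0.3040·sin120.0°, -0.0342) = (-0.1520, 0.2632, -0.0342)
centre 3 = (0.3066·cos240.0°, 0.3066·sin240.0°, 0.0259) = (-0.1533, -0.2655, 0.0259)
subtract pairs → two planes through P
plane₁₂: -0.7587x+0.5265y+0.1286z = 0.0322
det = 0.8037;  x = -0.0431+0.2479z,  y = -0.0009+0.1130z
quadratic in z: (1.0742)z²+(0.0627)z+(-0.1197)=0, √Δ=0.7198 → z ∈ {-0.3642, 0.3059}; z = -0.3642 (taking z<0)
x = -0.1333, y = -0.0421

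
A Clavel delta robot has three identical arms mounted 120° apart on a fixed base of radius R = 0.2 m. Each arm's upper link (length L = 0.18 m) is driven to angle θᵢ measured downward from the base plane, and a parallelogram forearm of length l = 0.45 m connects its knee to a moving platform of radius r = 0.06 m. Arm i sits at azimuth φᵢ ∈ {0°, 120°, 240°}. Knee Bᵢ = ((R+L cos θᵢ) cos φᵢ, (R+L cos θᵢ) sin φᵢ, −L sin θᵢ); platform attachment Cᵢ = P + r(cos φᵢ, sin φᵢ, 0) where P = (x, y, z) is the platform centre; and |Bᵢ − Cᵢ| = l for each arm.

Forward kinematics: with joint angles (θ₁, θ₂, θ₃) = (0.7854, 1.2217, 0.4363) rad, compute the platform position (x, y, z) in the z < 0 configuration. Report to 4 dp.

arm 1 at φ=0.0°: e+L cos θ1 = 0.2673;  S1 = (0.2673, 0.0000, -0.1273)
S2 = (0.2016·cos120.0°, 0.2016·sin120.0°, -0.1691) = (-0.1008, 0.1746, -0.1691)
S3 = (0.3031·cos240.0°, 0.3031·sin240.0°, -0.0761) = (-0.1516, -0.2625, -0.0761)
subtract pairs → two planes through P
[-0.7361 0.3491 -0.0837]·P = -0.0184;  [-0.8377 -0.5251 0.1024]·P = 0.0100
det = 0.6790;  x = 0.0091+-0.0121z,  y = -0.0336+0.2144z
into |P−S₁|² = l²: 1.0461z² + 0.2464z + -0.1185 = 0;  Δ = 0.5565;  z = -0.4743 or 0.2388 → z<0 root = -0.4743
x = 0.0148, y = -0.1353

(0.0148, -0.1353, -0.4743)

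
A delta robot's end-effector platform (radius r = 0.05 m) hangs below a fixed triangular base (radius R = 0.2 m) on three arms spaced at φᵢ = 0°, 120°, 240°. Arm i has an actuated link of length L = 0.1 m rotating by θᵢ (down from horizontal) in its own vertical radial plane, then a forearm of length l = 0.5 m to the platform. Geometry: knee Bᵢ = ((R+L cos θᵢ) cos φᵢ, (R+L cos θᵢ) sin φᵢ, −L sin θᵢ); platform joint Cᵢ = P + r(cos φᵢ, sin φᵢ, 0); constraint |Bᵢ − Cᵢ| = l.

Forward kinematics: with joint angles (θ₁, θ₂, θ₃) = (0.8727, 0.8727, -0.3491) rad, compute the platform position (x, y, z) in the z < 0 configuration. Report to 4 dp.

(-0.0787, -0.1362, -0.4582)

S1 = (0.2143·cos0.0°, 0.2143·sin0.0°, -0.0766) = (0.2143, 0.0000, -0.0766)
φ2=120.0°: virtual centre (-0.1071, 0.1856, -0.0766), radius l
arm 3 at φ=240.0°: ρ3 = 0.2440;  S3 = (-0.1220, -0.2113, 0.0342)
subtract pairs → two planes through P
linear system: -0.6428x+0.3711y = 0.0000−0.0000z; -0.6725x+-0.4226y = 0.0089−0.2216z
Cramer: x(z) = -0.0063+0.1578z;  y(z) = -0.0110+0.2733z
sphere 1 gives Az²+Bz+C=0 with A=1.0996, B=0.0776, C=-0.1953;  B²−4AC=0.8652;  roots -0.4582, 0.3877;  negative root z = -0.4582
x = -0.0787, y = -0.1362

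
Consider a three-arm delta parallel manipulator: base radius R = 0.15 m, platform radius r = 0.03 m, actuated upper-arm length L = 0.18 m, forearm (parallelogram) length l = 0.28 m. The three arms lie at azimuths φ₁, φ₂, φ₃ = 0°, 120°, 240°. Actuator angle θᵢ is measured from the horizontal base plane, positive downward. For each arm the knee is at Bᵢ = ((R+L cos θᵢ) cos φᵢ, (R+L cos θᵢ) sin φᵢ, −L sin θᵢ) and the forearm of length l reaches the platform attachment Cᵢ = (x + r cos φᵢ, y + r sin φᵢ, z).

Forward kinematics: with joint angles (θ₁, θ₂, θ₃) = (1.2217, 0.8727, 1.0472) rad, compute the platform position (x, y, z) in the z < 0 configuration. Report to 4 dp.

φ1=0.0°: virtual centre (0.1816, 0.0000, -0.1691), radius l
arm 2 at φ=120.0°: (R−r)+L cos θ2 = 0.2357;  S2 = (-0.1178, 0.2041, -0.1379)
S3 = (0.2100·cos240.0°, 0.2100·sin240.0°, -0.1559) = (-0.1050, -0.1819, -0.1559)
subtract pairs → two planes through P
[-0.5988 0.4082 0.0625]·P = 0.0130;  [-0.5731 -0.3637 0.0265]·P = 0.0068
det = 0.4518;  x = -0.0166+0.0743z,  y = 0.0074+-0.0441z
sphere 1 gives Az²+Bz+C=0 with A=1.0075, B=0.3082, C=-0.0105;  B²−4AC=0.1371;  roots -0.3367, 0.0308;  negative root z = -0.3367
x = -0.0416, y = 0.0223

(-0.0416, 0.0223, -0.3367)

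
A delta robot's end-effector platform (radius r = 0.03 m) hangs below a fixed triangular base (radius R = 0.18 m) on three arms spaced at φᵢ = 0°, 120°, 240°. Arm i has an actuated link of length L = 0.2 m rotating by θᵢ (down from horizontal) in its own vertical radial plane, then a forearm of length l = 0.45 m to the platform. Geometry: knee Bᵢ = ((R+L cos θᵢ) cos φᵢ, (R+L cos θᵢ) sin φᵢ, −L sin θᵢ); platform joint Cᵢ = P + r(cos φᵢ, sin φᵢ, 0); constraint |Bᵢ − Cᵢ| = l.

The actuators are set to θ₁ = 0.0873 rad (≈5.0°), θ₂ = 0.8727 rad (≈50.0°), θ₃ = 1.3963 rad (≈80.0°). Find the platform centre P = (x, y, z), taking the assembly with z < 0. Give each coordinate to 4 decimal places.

φ1=0.0°: virtual centre (0.3492, 0.0000, -0.0174), radius l
φ2=120.0°: virtual centre (-0.1393, 0.2412, -0.1532), radius l
φ3=240.0°: virtual centre (-0.0924, -0.1600, -0.1970), radius l
|centre ₂|²−|centre ₁|² = -0.0212;  |centre ₃|²−|centre ₁|² = -0.0494
[-0.9770 0.4825 -0.2716]·P = -0.0212;  [-0.8832 -0.3199 -0.3590]·P = -0.0494
det = 0.7387;  x = 0.0414+-0.3521z,  y = 0.0399+-0.1502z
quadratic in z: (1.1466)z²+(0.2397)z+(-0.1058)=0, √Δ=0.7368 → z ∈ {-0.4258, 0.2168}; z = -0.4258 (taking z<0)
x = 0.1914, y = 0.1039

(0.1914, 0.1039, -0.4258)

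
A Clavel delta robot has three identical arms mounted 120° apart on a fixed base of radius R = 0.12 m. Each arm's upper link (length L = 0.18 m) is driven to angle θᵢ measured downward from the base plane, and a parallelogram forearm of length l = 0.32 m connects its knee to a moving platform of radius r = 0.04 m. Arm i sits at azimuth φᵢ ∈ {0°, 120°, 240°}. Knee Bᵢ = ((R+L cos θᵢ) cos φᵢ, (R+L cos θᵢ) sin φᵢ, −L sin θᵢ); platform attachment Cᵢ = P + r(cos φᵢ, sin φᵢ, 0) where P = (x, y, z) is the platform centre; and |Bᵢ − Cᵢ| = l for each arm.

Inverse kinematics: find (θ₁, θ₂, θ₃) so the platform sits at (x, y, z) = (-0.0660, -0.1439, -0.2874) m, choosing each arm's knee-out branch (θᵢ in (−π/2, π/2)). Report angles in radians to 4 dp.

arm 1 (φ=0.0°): x'=-0.0660, y'=-0.1439
  A=0.1460, B=-0.2874, C=(l²−L²−A²−y'²−z²)/(2L)=-0.1517
  γ=atan2(-0.2874,0.1460)=-1.1008;  ψ=arccos(-0.4707)=2.0609;  θ1=γ+ψ≈0.9601
arm 2 (φ=120.0°): x'=-0.0916, y'=0.1291
  e−x'=0.1716;  (l²−L²−(e−x')²−y'²−z²)/2L = -0.1631
  γ=atan2(-0.2874,0.1716)=-1.0325;  ψ=arccos(-0.4873)=2.0798;  θ2=γ+ψ≈1.0473
arm 3 (φ=240.0°): x'=0.1576, y'=0.0148
  A cos θ + B sin θ = C:  -0.0776·cos θ + -0.2874·sin θ = -0.0523
  γ=atan2(-0.2874,-0.0776)=-1.8346;  ψ=arccos(-0.1758)=1.7475;  θ3=γ+ψ≈-0.0871

θ₁ = 0.9601, θ₂ = 1.0473, θ₃ = -0.0871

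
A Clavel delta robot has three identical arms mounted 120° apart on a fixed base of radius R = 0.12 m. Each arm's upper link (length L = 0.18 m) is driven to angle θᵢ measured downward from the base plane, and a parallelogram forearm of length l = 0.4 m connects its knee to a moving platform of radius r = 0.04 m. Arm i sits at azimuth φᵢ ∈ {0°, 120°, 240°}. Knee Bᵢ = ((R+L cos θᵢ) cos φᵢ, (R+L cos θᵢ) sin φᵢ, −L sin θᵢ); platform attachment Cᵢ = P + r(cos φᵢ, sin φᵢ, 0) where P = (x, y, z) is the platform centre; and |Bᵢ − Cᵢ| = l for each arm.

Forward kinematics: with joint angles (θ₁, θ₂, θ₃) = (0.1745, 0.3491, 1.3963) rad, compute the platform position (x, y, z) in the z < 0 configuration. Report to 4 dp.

arm 1 at φ=0.0°: e+L cos θ1 = 0.2573;  centre 1 = (0.2573, 0.0000, -0.0313)
φ2=120.0°: virtual centre (-0.1246, 0.2158, -0.0616), radius l
arm 3 at φ=240.0°: e+L cos θ3 = 0.1113;  centre 3 = (-0.0556, -0.0963, -0.1773)
subtract pairs → two planes through P
[-0.7637 0.4315 -0.0606]·P = -0.0013;  [-0.6258 -0.1927 -0.2920]·P = -0.0234
Cramer: x(z) = 0.0248-0.3301z;  y(z) = 0.0408-0.4436z
into |P−centre ₁|² = l²: 1.3057z² + 0.1798z + -0.1033 = 0;  Δ = 0.5719;  z = -0.3584 or 0.2207 → z<0 root = -0.3584
x = 0.1431, y = 0.1998

(0.1431, 0.1998, -0.3584)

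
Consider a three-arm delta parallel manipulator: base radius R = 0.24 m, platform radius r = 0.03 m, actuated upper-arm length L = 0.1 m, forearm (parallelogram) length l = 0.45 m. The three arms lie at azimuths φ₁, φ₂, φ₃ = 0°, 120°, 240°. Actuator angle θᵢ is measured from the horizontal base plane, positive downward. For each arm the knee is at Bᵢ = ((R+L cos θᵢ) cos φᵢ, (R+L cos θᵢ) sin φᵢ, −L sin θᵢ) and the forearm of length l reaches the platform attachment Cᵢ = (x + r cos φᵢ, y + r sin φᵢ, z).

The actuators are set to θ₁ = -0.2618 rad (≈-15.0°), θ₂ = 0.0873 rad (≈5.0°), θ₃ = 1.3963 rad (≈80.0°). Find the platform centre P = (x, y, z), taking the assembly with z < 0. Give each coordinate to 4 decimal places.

φ1=0.0°: virtual centre (0.3066, 0.0000, 0.0259), radius l
S2 = (0.3096·cos120.0°, 0.3096·sin120.0°, -0.0087) = (-0.1548, 0.2681, -0.0087)
S3 = (0.2274·cos240.0°, 0.2274·sin240.0°, -0.0985) = (-0.1137, -0.1969, -0.0985)
subtract pairs → two planes through P
linear system: -0.9228x+0.5363y = 0.0013−-0.0692z; -0.8405x+-0.3938y = -0.0333−-0.2487z
Cramer: x(z) = 0.0213-0.1973z;  y(z) = 0.0390-0.2105z
sphere 1 gives Az²+Bz+C=0 with A=1.0832, B=0.0444, C=-0.1189;  B²−4AC=0.5172;  roots -0.3525, 0.3115;  negative root z = -0.3525
x = 0.0908, y = 0.1132

(0.0908, 0.1132, -0.3525)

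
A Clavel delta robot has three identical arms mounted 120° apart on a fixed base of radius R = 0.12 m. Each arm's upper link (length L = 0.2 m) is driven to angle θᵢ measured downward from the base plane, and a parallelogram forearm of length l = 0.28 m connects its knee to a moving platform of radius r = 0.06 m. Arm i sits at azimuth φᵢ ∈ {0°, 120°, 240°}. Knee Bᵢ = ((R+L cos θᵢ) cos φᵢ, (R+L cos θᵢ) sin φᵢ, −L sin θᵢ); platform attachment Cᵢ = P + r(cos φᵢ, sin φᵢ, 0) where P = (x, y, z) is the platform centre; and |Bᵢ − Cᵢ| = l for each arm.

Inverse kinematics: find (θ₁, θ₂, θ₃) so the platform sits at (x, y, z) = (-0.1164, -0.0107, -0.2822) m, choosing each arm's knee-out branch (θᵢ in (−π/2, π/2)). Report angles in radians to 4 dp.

θ₁ = 1.1343, θ₂ = 0.5238, θ₃ = 0.4363

φ1=0.0° → target in arm frame (-0.1164, -0.0107)
  e−x'=0.1764;  (l²−L²−(e−x')²−y'²−z²)/2L = -0.1812
  √(A²+B²)=0.3328;  θ1 = -1.0121+2.1465 ≈ 1.1343
rotate P by −φ2: (0.0489, 0.1062, -0.2822)
  A=0.0111, B=-0.2822, C=(l²−L²−A²−y'²−z²)/(2L)=-0.1316
  θ2 = atan2(B,A) + arccos(C/0.2824) = 0.5238
φ3=240.0° → target in arm frame (0.0675, -0.0955)
  e−x'=-0.0075;  (l²−L²−(e−x')²−y'²−z²)/2L = -0.1260
  √(A²+B²)=0.2823;  θ3 = -1.5972+2.0335 ≈ 0.4363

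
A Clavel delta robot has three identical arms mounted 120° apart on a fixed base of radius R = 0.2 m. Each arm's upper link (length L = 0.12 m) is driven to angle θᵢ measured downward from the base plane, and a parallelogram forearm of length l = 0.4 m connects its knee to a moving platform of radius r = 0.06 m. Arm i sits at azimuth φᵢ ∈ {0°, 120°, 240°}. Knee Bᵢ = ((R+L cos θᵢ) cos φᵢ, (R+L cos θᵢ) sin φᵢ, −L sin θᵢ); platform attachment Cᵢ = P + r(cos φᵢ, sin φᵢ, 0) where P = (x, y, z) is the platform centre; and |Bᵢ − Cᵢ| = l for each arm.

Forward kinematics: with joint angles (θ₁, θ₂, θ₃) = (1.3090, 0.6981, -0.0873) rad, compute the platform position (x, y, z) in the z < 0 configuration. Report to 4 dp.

(-0.1341, -0.0793, -0.3621)

φ1=0.0°: virtual centre (0.1711, 0.0000, -0.1159), radius l
S2 = (0.2319·cos120.0°, 0.2319·sin120.0°, -0.0771) = (-0.1160, 0.2009, -0.0771)
S3 = (0.2595·cos240.0°, 0.2595·sin240.0°, 0.0105) = (-0.1298, -0.2248, 0.0105)
|S₂|²−|S₁|² = 0.0170;  |S₃|²−|S₁|² = 0.0248
plane₁₂: -0.5740x+0.4017y+0.0776z = 0.0170
det = 0.4997;  x = -0.0352+0.2729z,  y = -0.0079+0.1969z
into |P−S₁|² = l²: 1.1133z² + 0.1161z + -0.1039 = 0;  Δ = 0.4763;  z = -0.3621 or 0.2578 → z<0 root = -0.3621
x = -0.1341, y = -0.0793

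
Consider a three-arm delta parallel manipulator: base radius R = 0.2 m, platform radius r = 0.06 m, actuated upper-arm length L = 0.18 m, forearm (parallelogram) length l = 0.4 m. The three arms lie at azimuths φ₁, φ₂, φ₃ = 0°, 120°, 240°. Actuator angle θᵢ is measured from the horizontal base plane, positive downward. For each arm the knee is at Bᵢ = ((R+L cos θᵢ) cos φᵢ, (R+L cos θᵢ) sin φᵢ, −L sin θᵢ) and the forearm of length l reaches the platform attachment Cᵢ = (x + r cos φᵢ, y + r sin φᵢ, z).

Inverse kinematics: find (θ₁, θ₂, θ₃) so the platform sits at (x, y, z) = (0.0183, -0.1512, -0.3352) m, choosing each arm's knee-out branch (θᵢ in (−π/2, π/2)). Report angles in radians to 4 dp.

φ1=0.0° → target in arm frame (0.0183, -0.1512)
  A=0.1217, B=-0.3352, C=(l²−L²−A²−y'²−z²)/(2L)=-0.0623
  γ=atan2(-0.3352,0.1217)=-1.2225;  ψ=arccos(-0.1747)=1.7464;  θ1=γ+ψ≈0.5239
rotate P by −φ2: (-0.1401, 0.0598, -0.3352)
  A=0.2801, B=-0.3352, C=(l²−L²−A²−y'²−z²)/(2L)=-0.1855
  θ2 = atan2(B,A) + arccos(C/0.4368) = 1.1347
arm 3 (φ=240.0°): x'=0.1218, y'=0.0914
  A=0.0182, B=-0.3352, C=(l²−L²−A²−y'²−z²)/(2L)=0.0182
  γ=atan2(-0.3352,0.0182)=-1.5165;  ψ=arccos(0.0542)=1.5166;  θ3=γ+ψ≈0.0001

θ₁ = 0.5239, θ₂ = 1.1347, θ₃ = 0.0001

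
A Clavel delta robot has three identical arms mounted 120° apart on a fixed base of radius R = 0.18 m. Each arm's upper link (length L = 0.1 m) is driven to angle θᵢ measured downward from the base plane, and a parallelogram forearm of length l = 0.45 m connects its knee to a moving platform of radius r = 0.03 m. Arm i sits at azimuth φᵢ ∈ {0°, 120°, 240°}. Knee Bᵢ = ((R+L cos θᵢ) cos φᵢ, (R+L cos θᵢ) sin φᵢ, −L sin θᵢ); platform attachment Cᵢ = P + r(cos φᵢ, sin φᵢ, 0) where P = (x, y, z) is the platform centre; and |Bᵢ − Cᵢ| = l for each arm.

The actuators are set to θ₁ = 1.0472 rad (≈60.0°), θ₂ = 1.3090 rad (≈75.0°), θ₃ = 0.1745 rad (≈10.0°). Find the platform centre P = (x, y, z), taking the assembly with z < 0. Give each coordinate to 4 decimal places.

(-0.0368, -0.1228, -0.4490)

arm 1 at φ=0.0°: e+L cos θ1 = 0.2000;  centre 1 = (0.2000, 0.0000, -0.0866)
centre 2 = (0.1759·cos120.0°, 0.1759·sin120.0°, -0.0966) = (-0.0879, 0.1523, -0.0966)
arm 3 at φ=240.0°: e+L cos θ3 = 0.2485;  centre 3 = (-0.1242, -0.2152, -0.0174)
|centre ₂|²−|centre ₁|² = -0.0072;  |centre ₃|²−|centre ₁|² = 0.0145
linear system: -0.5759x+0.3046y = -0.0072−-0.0200z; -0.6485x+-0.4304y = 0.0145−0.1385z
det = 0.4454;  x = -0.0030+0.0754z,  y = -0.0293+0.2081z
quadratic in z: (1.0490)z²+(0.1304)z+(-0.1529)=0, √Δ=0.8116 → z ∈ {-0.4490, 0.3247}; z = -0.4490 (taking z<0)
x = -0.0368, y = -0.1228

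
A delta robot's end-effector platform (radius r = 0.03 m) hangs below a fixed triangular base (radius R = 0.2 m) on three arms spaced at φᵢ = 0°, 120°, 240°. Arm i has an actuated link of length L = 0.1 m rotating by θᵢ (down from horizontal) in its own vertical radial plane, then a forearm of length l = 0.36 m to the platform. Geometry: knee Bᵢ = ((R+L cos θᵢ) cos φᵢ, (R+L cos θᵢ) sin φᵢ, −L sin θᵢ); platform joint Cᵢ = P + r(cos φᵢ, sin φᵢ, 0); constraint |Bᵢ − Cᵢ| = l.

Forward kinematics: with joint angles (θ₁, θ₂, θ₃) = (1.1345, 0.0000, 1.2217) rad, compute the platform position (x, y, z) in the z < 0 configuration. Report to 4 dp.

arm 1 at φ=0.0°: e+L cos θ1 = 0.2123;  centre 1 = (0.2123, 0.0000, -0.0906)
arm 2 at φ=120.0°: e+L cos θ2 = 0.2700;  centre 2 = (-0.1350, 0.2338, 0.0000)
arm 3 at φ=240.0°: e+L cos θ3 = 0.2042;  centre 3 = (-0.1021, -0.1768, -0.0940)
subtract pairs → two planes through P
linear system: -0.6945x+0.4677y = 0.0196−0.1813z; -0.6287x+-0.3537y = -0.0027−-0.0067z
det = 0.5397;  x = -0.0105+0.1130z,  y = 0.0264+-0.2198z
into |P−centre ₁|² = l²: 1.0611z² + 0.1193z + -0.0711 = 0;  Δ = 0.3159;  z = -0.3211 or 0.2086 → z<0 root = -0.3211
x = -0.0468, y = 0.0970

(-0.0468, 0.0970, -0.3211)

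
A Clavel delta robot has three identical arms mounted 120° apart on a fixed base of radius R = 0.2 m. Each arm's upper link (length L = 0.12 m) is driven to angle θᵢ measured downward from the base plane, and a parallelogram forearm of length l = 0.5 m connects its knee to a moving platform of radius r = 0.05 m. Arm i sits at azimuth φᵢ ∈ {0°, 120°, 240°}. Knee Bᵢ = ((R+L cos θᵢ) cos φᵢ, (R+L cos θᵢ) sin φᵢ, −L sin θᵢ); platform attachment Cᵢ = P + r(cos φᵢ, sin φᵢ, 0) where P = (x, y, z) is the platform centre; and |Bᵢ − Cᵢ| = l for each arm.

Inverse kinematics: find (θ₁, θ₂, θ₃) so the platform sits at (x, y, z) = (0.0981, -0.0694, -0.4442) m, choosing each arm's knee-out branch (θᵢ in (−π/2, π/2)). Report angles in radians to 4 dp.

arm 1 (φ=0.0°): x'=0.0981, y'=-0.0694
  A cos θ + B sin θ = C:  0.0519·cos θ + -0.4442·sin θ = 0.1282
  √(A²+B²)=0.4472;  θ1 = -1.4545+1.2800 ≈ -0.1745
arm 2 (φ=120.0°): x'=-0.1092, y'=-0.0503
  e−x'=0.2592;  (l²−L²−(e−x')²−y'²−z²)/2L = -0.1308
  √(A²+B²)=0.5143;  θ2 = -1.0427+1.8280 ≈ 0.7854
φ3=240.0° → target in arm frame (0.0111, 0.1197)
  A cos θ + B sin θ = C:  0.1389·cos θ + -0.4442·sin θ = 0.0194
  θ3 = atan2(B,A) + arccos(C/0.4654) = 0.2614

θ₁ = -0.1745, θ₂ = 0.7854, θ₃ = 0.2614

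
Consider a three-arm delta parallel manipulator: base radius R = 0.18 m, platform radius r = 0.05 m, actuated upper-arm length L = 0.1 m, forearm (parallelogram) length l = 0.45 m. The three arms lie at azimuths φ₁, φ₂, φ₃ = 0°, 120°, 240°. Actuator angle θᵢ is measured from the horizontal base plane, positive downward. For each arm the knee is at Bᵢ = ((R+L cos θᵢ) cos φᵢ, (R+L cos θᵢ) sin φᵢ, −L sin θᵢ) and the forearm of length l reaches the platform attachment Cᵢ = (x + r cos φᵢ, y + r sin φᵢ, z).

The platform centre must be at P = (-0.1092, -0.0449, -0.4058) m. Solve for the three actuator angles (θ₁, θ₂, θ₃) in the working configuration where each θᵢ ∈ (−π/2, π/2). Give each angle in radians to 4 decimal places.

θ₁ = 0.8725, θ₂ = 0.2618, θ₃ = -0.1746

rotate P by −φ1: (-0.1092, -0.0449, -0.4058)
  A cos θ + B sin θ = C:  0.2392·cos θ + -0.4058·sin θ = -0.1570
  √(A²+B²)=0.4711;  θ1 = -1.0382+1.9107 ≈ 0.8725
φ2=120.0° → target in arm frame (0.0157, 0.1170)
  A=0.1143, B=-0.4058, C=(l²−L²−A²−y'²−z²)/(2L)=0.0054
  θ2 = atan2(B,A) + arccos(C/0.4216) = 0.2618
φ3=240.0° → target in arm frame (0.0935, -0.0721)
  A=0.0365, B=-0.4058, C=(l²−L²−A²−y'²−z²)/(2L)=0.1065
  θ3 = atan2(B,A) + arccos(C/0.4074) = -0.1746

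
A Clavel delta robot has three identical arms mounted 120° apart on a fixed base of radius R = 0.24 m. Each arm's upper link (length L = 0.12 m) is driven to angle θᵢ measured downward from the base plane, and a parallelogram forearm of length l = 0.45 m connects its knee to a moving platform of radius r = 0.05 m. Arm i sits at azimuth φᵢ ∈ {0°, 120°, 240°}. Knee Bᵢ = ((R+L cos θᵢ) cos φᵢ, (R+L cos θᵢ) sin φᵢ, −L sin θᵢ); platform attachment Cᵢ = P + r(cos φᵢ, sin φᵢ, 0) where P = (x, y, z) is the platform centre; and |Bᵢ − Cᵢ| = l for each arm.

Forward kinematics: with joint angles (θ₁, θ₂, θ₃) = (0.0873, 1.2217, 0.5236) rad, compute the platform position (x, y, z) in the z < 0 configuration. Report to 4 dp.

(0.0936, -0.0789, -0.3973)

arm 1 at φ=0.0°: e+L cos θ1 = 0.3095;  centre 1 = (0.3095, 0.0000, -0.0105)
arm 2 at φ=120.0°: e+L cos θ2 = 0.2310;  centre 2 = (-0.1155, 0.2001, -0.1128)
arm 3 at φ=240.0°: e+L cos θ3 = 0.2939;  centre 3 = (-0.1470, -0.2545, -0.0600)
eliminate P² terms by subtracting sphere 1 from 2 and 3
plane₁₂: -0.8501x+0.4002y+-0.2046z = -0.0298
Cramer: x(z) = 0.0220-0.1802z;  y(z) = -0.0278+0.1285z
into |P−centre ₁|² = l²: 1.0490z² + 0.1174z + -0.1189 = 0;  Δ = 0.5128;  z = -0.3973 or 0.2854 → z<0 root = -0.3973
x = 0.0936, y = -0.0789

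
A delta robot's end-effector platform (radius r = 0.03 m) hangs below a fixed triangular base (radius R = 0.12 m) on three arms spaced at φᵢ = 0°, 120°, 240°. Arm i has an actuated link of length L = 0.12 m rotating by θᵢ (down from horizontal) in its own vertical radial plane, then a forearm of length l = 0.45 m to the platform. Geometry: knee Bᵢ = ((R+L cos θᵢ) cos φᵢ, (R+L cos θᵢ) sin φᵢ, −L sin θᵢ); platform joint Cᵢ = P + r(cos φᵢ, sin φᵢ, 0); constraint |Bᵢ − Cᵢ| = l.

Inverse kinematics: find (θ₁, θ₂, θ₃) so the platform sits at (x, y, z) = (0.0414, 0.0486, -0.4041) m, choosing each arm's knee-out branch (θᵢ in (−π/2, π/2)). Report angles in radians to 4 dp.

rotate P by −φ1: (0.0414, 0.0486, -0.4041)
  A cos θ + B sin θ = C:  0.0486·cos θ + -0.4041·sin θ = 0.0837
  θ1 = atan2(B,A) + arccos(C/0.4070) = -0.0873
φ2=120.0° → target in arm frame (0.0214, -0.0602)
  e−x'=0.0686;  (l²−L²−(e−x')²−y'²−z²)/2L = 0.0687
  √(A²+B²)=0.4099;  θ2 = -1.4026+1.4025 ≈ -0.0001
arm 3 (φ=240.0°): x'=-0.0628, y'=0.0116
  e−x'=0.1528;  (l²−L²−(e−x')²−y'²−z²)/2L = 0.0055
  θ3 = atan2(B,A) + arccos(C/0.4320) = 0.3487

θ₁ = -0.0873, θ₂ = -0.0001, θ₃ = 0.3487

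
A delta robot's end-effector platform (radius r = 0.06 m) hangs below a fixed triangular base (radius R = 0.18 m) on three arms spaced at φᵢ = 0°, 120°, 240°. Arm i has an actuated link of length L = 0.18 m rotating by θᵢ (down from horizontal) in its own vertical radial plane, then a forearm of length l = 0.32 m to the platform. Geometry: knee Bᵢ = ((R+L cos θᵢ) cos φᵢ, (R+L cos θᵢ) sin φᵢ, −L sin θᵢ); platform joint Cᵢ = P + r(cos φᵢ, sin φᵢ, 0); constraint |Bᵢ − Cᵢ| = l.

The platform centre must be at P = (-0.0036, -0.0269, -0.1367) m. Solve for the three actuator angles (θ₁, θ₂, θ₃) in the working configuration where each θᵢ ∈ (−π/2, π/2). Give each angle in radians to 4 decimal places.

arm 1 (φ=0.0°): x'=-0.0036, y'=-0.0269
  A cos θ + B sin θ = C:  0.1236·cos θ + -0.1367·sin θ = 0.0981
  γ=atan2(-0.1367,0.1236)=-0.8357;  ψ=arccos(0.5323)=1.0095;  θ1=γ+ψ≈0.1739
φ2=120.0° → target in arm frame (-0.0215, 0.0166)
  A=0.1415, B=-0.1367, C=(l²−L²−A²−y'²−z²)/(2L)=0.0862
  θ2 = atan2(B,A) + arccos(C/0.1967) = 0.3493
φ3=240.0° → target in arm frame (0.0251, 0.0103)
  e−x'=0.0949;  (l²−L²−(e−x')²−y'²−z²)/2L = 0.1172
  θ3 = atan2(B,A) + arccos(C/0.1664) = -0.1747

θ₁ = 0.1739, θ₂ = 0.3493, θ₃ = -0.1747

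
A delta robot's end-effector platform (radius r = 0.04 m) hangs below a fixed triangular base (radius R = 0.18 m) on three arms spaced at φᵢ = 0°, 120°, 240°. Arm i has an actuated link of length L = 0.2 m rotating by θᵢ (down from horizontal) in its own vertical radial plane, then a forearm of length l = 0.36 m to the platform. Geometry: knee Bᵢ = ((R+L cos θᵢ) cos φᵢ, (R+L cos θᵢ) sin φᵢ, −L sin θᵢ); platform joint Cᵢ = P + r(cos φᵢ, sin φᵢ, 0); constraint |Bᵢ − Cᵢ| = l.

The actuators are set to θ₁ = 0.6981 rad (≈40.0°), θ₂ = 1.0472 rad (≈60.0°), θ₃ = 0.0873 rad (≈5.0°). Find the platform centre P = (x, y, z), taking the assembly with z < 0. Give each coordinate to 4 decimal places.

(-0.0092, -0.1156, -0.2860)

arm 1 at φ=0.0°: e+L cos θ1 = 0.2932;  O1 = (0.2932, 0.0000, -0.1286)
O2 = (0.2400·cos120.0°, 0.2400·sin120.0°, -0.1732) = (-0.1200, 0.2078, -0.1732)
arm 3 at φ=240.0°: e+L cos θ3 = 0.3392;  O3 = (-0.1696, -0.2938, -0.0174)
eliminate P² terms by subtracting sphere 1 from 2 and 3
[-0.8264 0.4157 -0.0893]·P = -0.0149;  [-0.9257 -0.5876 0.2222]·P = 0.0129
det = 0.8704;  x = 0.0039+0.0458z,  y = -0.0281+0.3060z
into |P−O₁|² = l²: 1.0957z² + 0.2134z + -0.0286 = 0;  Δ = 0.1708;  z = -0.2860 or 0.0912 → z<0 root = -0.2860
x = -0.0092, y = -0.1156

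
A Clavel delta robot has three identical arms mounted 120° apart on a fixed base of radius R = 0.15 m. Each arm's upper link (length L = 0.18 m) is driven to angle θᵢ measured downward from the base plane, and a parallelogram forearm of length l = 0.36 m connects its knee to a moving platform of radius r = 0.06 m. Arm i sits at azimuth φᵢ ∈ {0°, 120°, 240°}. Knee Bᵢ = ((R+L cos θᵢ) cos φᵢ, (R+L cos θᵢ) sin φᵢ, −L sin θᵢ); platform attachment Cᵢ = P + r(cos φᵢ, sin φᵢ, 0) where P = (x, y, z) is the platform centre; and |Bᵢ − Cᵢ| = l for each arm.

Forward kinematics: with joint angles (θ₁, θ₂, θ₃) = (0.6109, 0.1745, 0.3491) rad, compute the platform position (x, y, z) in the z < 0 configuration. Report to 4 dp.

φ1=0.0°: virtual centre (0.2374, 0.0000, -0.1032), radius l
S2 = (0.2673·cos120.0°, 0.2673·sin120.0°, -0.0313) = (-0.1336, 0.2315, -0.0313)
arm 3 at φ=240.0°: (R−r)+L cos θ3 = 0.2591;  S3 = (-0.1296, -0.2244, -0.0616)
eliminate P² terms by subtracting sphere 1 from 2 and 3
[-0.7422 0.4629 0.1440]·P = 0.0054;  [-0.7340 -0.4488 0.0834]·P = 0.0039
det = 0.6729;  x = -0.0063+0.1534z,  y = 0.0015+-0.0651z
into |P−S₁|² = l²: 1.0278z² + 0.1315z + -0.0595 = 0;  Δ = 0.2621;  z = -0.3130 or 0.1851 → z<0 root = -0.3130
x = -0.0543, y = 0.0219

(-0.0543, 0.0219, -0.3130)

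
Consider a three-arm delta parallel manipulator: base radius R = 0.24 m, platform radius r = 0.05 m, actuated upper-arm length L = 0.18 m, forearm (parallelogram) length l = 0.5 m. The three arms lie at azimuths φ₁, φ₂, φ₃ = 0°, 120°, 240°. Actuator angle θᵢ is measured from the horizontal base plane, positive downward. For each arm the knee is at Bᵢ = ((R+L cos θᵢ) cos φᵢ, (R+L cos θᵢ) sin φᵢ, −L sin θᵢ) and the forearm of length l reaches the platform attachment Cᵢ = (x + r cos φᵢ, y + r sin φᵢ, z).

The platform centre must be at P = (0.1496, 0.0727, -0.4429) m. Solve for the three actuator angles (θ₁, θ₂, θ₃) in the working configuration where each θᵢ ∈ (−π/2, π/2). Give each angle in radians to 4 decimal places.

rotate P by −φ1: (0.1496, 0.0727, -0.4429)
  A=0.0404, B=-0.4429, C=(l²−L²−A²−y'²−z²)/(2L)=0.0403
  γ=atan2(-0.4429,0.0404)=-1.4798;  ψ=arccos(0.0907)=1.4800;  θ1=γ+ψ≈0.0001
rotate P by −φ2: (-0.0118, -0.1659, -0.4429)
  A=0.2018, B=-0.4429, C=(l²−L²−A²−y'²−z²)/(2L)=-0.1301
  γ=atan2(-0.4429,0.2018)=-1.1432;  ψ=arccos(-0.2672)=1.8413;  θ2=γ+ψ≈0.6981
rotate P by −φ3: (-0.1378, 0.0932, -0.4429)
  A=0.3278, B=-0.4429, C=(l²−L²−A²−y'²−z²)/(2L)=-0.2630
  θ3 = atan2(B,A) + arccos(C/0.5510) = 1.1347

θ₁ = 0.0001, θ₂ = 0.6981, θ₃ = 1.1347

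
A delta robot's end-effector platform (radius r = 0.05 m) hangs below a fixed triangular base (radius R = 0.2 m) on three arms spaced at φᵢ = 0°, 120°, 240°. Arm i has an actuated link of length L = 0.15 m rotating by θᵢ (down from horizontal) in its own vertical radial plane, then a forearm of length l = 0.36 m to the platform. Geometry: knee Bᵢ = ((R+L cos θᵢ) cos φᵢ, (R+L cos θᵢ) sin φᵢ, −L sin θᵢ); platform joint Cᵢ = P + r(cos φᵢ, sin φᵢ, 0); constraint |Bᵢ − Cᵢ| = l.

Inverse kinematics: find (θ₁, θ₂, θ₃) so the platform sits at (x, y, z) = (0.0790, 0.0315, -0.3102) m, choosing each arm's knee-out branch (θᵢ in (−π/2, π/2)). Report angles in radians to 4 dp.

rotate P by −φ1: (0.0790, 0.0315, -0.3102)
  A cos θ + B sin θ = C:  0.0710·cos θ + -0.3102·sin θ = 0.0161
  γ=atan2(-0.3102,0.0710)=-1.3458;  ψ=arccos(0.0507)=1.5200;  θ1=γ+ψ≈0.1743
arm 2 (φ=120.0°): x'=-0.0122, y'=-0.0842
  A cos θ + B sin θ = C:  0.1622·cos θ + -0.3102·sin θ = -0.0751
  θ2 = atan2(B,A) + arccos(C/0.3501) = 0.6980
φ3=240.0° → target in arm frame (-0.0668, 0.0527)
  A cos θ + B sin θ = C:  0.2168·cos θ + -0.3102·sin θ = -0.1296
  γ=atan2(-0.3102,0.2168)=-0.9609;  ψ=arccos(-0.3426)=1.9204;  θ3=γ+ψ≈0.9596

θ₁ = 0.1743, θ₂ = 0.6980, θ₃ = 0.9596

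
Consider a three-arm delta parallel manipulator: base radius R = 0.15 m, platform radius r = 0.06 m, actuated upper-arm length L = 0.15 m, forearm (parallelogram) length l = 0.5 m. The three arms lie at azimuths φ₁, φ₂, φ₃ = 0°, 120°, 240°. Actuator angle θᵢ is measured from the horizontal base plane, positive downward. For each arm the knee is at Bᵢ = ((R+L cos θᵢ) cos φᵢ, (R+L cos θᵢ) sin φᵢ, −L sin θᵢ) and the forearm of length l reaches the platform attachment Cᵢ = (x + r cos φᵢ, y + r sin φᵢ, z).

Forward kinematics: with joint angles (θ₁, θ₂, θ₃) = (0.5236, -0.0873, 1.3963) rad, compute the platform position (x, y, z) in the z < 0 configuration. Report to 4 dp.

centre 1 = (0.2199·cos0.0°, 0.2199·sin0.0°, -0.0750) = (0.2199, 0.0000, -0.0750)
φ2=120.0°: virtual centre (-0.1197, 0.2074, 0.0131), radius l
arm 3 at φ=240.0°: ρ3 = 0.1160;  centre 3 = (-0.0580, -0.1005, -0.1477)
subtract pairs → two planes through P
linear system: -0.6792x+0.4147y = 0.0035−0.1762z; -0.5558x+-0.2010y = -0.0187−-0.1454z
Cramer: x(z) = 0.0192-0.0679z;  y(z) = 0.0399-0.5359z
sphere 1 gives Az²+Bz+C=0 with A=1.2918, B=0.1345, C=-0.2025;  B²−4AC=1.0645;  roots -0.4514, 0.3473;  negative root z = -0.4514
x = 0.0498, y = 0.2818

(0.0498, 0.2818, -0.4514)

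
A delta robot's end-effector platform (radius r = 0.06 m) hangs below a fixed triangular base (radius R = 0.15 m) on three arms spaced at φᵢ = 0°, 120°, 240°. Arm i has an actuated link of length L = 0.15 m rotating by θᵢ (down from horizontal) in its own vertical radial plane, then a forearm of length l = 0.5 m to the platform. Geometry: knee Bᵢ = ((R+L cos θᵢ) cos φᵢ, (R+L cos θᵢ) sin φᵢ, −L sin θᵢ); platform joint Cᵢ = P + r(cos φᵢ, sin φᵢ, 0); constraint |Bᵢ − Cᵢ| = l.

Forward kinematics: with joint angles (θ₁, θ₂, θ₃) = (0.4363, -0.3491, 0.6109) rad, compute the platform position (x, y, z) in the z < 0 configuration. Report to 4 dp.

arm 1 at φ=0.0°: e+L cos θ1 = 0.2259;  S1 = (0.2259, 0.0000, -0.0634)
S2 = (0.2310·cos120.0°, 0.2310·sin120.0°, 0.0513) = (-0.1155, 0.2000, 0.0513)
S3 = (0.2129·cos240.0°, 0.2129·sin240.0°, -0.0860) = (-0.1064, -0.1844, -0.0860)
subtract pairs → two planes through P
plane₁₂: -0.6828x+0.4000y+0.2294z = 0.0009
det = 0.5177;  x = 0.0012+0.1284z,  y = 0.0043+-0.3543z
into |P−S₁|² = l²: 1.1420z² + 0.0660z + -0.1954 = 0;  Δ = 0.8972;  z = -0.4436 or 0.3858 → z<0 root = -0.4436
x = -0.0558, y = 0.1614

(-0.0558, 0.1614, -0.4436)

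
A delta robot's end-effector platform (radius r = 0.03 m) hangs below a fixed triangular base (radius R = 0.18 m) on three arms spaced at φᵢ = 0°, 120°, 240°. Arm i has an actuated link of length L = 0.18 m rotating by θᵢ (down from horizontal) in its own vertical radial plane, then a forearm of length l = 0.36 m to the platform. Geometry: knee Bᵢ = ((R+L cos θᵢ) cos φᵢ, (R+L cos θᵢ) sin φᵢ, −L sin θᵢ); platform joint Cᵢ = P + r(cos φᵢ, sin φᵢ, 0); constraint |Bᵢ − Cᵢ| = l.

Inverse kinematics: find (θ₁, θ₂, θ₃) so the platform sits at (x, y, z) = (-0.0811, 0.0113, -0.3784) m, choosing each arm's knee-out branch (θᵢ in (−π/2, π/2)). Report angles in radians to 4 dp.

rotate P by −φ1: (-0.0811, 0.0113, -0.3784)
  A cos θ + B sin θ = C:  0.2311·cos θ + -0.3784·sin θ = -0.2764
  γ=atan2(-0.3784,0.2311)=-1.0225;  ψ=arccos(-0.6235)=2.2440;  θ1=γ+ψ≈1.2215
rotate P by −φ2: (0.0503, 0.0646, -0.3784)
  e−x'=0.0997;  (l²−L²−(e−x')²−y'²−z²)/2L = -0.1669
  √(A²+B²)=0.3913;  θ2 = -1.3133+2.0115 ≈ 0.6982
rotate P by −φ3: (0.0308, -0.0759, -0.3784)
  e−x'=0.1192;  (l²−L²−(e−x')²−y'²−z²)/2L = -0.1832
  √(A²+B²)=0.3967;  θ3 = -1.2655+2.0509 ≈ 0.7853

θ₁ = 1.2215, θ₂ = 0.6982, θ₃ = 0.7853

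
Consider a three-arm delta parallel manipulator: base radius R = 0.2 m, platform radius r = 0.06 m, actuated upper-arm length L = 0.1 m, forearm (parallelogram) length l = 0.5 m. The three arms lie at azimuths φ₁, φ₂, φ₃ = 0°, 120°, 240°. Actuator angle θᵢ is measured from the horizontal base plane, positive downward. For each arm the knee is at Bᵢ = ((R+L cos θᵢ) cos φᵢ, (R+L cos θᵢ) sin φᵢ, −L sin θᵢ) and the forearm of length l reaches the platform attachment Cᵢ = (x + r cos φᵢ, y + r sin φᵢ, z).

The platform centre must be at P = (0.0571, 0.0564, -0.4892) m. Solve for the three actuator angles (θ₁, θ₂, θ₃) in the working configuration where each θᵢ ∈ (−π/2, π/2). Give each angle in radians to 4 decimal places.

φ1=0.0° → target in arm frame (0.0571, 0.0564)
  e−x'=0.0829;  (l²−L²−(e−x')²−y'²−z²)/2L = -0.0469
  √(A²+B²)=0.4962;  θ1 = -1.4029+1.6654 ≈ 0.2624
rotate P by −φ2: (0.0203, -0.0777, -0.4892)
  A=0.1197, B=-0.4892, C=(l²−L²−A²−y'²−z²)/(2L)=-0.0984
  γ=atan2(-0.4892,0.1197)=-1.3308;  ψ=arccos(-0.1953)=1.7674;  θ2=γ+ψ≈0.4366
arm 3 (φ=240.0°): x'=-0.0774, y'=0.0213
  A cos θ + B sin θ = C:  0.2174·cos θ + -0.4892·sin θ = -0.2351
  √(A²+B²)=0.5353;  θ3 = -1.1526+2.0256 ≈ 0.8729

θ₁ = 0.2624, θ₂ = 0.4366, θ₃ = 0.8729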